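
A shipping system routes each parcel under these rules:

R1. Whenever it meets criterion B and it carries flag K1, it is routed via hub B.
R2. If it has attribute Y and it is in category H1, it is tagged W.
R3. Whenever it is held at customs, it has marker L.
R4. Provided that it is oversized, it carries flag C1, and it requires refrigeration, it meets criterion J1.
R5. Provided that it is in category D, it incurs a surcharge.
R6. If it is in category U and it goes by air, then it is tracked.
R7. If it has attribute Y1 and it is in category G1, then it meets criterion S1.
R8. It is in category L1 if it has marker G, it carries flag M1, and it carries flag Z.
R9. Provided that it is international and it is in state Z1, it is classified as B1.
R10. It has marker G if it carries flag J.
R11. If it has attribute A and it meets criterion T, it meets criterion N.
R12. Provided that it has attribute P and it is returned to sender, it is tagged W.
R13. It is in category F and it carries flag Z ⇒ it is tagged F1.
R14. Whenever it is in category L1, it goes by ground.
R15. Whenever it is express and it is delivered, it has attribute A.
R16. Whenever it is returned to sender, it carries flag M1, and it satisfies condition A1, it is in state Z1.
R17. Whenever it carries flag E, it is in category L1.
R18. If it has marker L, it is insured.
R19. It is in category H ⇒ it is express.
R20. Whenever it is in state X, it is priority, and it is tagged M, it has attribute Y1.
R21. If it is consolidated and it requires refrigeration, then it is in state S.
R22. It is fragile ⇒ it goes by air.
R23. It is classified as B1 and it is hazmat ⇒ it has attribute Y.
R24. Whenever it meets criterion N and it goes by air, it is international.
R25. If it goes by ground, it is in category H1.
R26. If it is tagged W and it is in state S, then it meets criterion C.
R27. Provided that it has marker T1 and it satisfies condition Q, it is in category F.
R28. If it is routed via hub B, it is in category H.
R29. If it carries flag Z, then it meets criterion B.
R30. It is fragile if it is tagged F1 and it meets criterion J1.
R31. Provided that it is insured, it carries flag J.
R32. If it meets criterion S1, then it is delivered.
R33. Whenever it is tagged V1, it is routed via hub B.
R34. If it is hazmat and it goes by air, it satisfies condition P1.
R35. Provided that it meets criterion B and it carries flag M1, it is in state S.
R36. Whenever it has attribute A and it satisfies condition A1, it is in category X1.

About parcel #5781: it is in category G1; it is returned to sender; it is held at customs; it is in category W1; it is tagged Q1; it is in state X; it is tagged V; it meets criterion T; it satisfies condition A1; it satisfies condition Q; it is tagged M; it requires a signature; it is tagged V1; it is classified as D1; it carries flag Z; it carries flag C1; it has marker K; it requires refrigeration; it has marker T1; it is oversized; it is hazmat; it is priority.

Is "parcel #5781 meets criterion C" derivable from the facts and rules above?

Forward chaining from the given facts derives: has marker L, meets criterion J1, is insured, has attribute Y1, is in category F, meets criterion B, carries flag J, is routed via hub B, meets criterion S1, has marker G, is tagged F1, is in category H, is fragile, is delivered, is express, goes by air, satisfies condition P1, has attribute A, is in category X1, meets criterion N, is international.
The only rule concluding "it meets criterion C" is R26, which needs "it is tagged W"; that is never established.

No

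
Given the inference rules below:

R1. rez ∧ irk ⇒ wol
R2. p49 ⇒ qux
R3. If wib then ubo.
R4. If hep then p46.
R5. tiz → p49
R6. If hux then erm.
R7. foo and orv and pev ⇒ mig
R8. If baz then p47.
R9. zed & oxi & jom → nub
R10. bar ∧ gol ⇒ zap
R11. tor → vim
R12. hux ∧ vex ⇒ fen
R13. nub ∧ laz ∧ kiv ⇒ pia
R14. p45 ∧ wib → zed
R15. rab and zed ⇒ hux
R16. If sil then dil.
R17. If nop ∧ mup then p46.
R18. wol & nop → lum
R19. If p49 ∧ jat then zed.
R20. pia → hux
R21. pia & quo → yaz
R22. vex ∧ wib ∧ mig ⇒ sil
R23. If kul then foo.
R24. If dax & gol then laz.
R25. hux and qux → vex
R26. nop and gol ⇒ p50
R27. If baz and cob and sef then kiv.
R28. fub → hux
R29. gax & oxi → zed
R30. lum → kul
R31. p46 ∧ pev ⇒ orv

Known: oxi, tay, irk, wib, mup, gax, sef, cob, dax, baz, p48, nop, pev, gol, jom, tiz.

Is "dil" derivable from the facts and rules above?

Forward chaining from the given facts derives: ubo, p49, p47, p46, laz, p50, kiv, zed, orv, qux, nub, pia, hux, vex, erm, fen.
The only rule concluding dil is R16, which needs sil; that is never established.

No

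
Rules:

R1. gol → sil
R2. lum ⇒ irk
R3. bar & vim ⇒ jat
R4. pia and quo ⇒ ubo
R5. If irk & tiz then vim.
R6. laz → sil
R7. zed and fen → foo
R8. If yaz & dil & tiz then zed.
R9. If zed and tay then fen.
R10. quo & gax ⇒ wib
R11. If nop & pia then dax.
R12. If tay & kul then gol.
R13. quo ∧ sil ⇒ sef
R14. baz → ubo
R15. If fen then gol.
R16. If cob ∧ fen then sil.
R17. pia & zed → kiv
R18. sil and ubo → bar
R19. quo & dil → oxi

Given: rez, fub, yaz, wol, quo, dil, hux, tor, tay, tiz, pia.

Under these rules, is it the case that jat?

No

Forward chaining from the given facts derives: ubo, zed, fen, gol, kiv, oxi, sil, foo, sef, bar.
The only rule concluding jat is R3, which needs vim; that is never established.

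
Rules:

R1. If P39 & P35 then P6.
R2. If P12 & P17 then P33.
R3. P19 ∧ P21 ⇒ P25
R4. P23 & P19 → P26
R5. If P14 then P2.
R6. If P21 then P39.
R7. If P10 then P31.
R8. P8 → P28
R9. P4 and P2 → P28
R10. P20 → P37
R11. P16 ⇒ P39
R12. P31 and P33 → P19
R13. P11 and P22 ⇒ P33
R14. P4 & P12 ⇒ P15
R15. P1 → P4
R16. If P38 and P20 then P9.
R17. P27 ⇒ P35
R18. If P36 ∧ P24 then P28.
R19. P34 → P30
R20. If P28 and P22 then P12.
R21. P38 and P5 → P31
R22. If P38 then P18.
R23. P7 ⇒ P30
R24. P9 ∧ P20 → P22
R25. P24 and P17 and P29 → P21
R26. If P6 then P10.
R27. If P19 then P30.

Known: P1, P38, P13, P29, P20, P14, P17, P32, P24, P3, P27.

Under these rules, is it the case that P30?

Yes

P2  (by R5: P14)
P4  (by R15: P1)
P9  (by R16: P38, P20)
P35  (by R17: P27)
P22  (by R24: P9, P20)
P21  (by R25: P24, P17, P29)
P39  (by R6: P21)
P28  (by R9: P4, P2)
P12  (by R20: P28, P22)
P6  (by R1: P39, P35)
P33  (by R2: P12, P17)
P10  (by R26: P6)
P31  (by R7: P10)
P19  (by R12: P31, P33)
P30  (by R27: P19)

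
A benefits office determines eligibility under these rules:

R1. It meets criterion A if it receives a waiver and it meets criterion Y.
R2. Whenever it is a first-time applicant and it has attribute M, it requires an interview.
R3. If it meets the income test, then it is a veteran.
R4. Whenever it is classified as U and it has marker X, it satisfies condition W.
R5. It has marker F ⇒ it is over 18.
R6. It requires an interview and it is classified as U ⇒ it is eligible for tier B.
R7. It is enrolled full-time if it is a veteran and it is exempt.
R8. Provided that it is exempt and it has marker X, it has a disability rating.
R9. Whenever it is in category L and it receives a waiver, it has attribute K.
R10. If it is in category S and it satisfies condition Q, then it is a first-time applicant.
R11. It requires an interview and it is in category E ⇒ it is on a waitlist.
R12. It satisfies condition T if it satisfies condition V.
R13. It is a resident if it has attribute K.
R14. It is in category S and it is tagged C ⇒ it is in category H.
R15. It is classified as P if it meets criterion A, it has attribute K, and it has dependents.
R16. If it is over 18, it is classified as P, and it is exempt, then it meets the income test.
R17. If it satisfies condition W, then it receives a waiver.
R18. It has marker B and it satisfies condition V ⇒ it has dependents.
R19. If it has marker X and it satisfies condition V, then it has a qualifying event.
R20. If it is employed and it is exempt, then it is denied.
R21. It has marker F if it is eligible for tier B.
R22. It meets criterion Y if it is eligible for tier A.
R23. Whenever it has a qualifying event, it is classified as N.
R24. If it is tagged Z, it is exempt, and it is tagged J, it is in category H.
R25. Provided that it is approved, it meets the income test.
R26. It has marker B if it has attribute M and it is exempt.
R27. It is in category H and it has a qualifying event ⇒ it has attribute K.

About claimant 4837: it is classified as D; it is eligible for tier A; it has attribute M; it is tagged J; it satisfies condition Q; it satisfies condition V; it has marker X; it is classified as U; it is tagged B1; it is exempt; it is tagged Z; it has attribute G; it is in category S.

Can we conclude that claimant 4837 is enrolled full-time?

By R4 (it is classified as U, it has marker X): it satisfies condition W.
By R10 (it is in category S, it satisfies condition Q): it is a first-time applicant.
By R17 (it satisfies condition W): it receives a waiver.
By R19 (it has marker X, it satisfies condition V): it has a qualifying event.
By R22 (it is eligible for tier A): it meets criterion Y.
By R24 (it is tagged Z, it is exempt, it is tagged J): it is in category H.
By R26 (it has attribute M, it is exempt): it has marker B.
By R27 (it is in category H, it has a qualifying event): it has attribute K.
By R1 (it receives a waiver, it meets criterion Y): it meets criterion A.
By R2 (it is a first-time applicant, it has attribute M): it requires an interview.
By R6 (it requires an interview, it is classified as U): it is eligible for tier B.
By R18 (it has marker B, it satisfies condition V): it has dependents.
By R21 (it is eligible for tier B): it has marker F.
By R5 (it has marker F): it is over 18.
By R15 (it meets criterion A, it has attribute K, it has dependents): it is classified as P.
By R16 (it is over 18, it is classified as P, it is exempt): it meets the income test.
By R3 (it meets the income test): it is a veteran.
By R7 (it is a veteran, it is exempt): it is enrolled full-time.

Yes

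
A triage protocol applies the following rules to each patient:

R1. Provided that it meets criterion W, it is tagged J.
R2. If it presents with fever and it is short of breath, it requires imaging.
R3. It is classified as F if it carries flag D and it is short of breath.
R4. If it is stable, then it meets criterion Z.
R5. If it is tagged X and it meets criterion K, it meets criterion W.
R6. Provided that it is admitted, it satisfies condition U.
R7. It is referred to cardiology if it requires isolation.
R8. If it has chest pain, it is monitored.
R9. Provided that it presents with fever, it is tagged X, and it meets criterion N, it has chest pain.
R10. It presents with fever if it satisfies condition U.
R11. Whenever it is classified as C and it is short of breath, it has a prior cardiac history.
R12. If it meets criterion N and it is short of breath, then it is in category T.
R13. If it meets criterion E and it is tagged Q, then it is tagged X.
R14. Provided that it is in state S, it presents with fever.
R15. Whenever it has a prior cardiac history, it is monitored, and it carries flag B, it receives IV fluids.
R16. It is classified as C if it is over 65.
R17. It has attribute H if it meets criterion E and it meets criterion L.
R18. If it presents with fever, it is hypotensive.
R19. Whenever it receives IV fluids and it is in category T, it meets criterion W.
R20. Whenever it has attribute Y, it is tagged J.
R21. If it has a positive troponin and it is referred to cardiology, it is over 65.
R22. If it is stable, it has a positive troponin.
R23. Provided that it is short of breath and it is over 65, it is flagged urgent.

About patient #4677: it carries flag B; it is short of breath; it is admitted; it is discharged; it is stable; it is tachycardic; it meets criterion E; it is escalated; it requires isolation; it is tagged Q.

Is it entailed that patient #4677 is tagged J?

Forward chaining from the given facts derives: meets criterion Z, satisfies condition U, is referred to cardiology, presents with fever, is tagged X, is hypotensive, has a positive troponin, requires imaging, is over 65, is flagged urgent, is classified as C, has a prior cardiac history.
Rules concluding "it is tagged J": R1 needs "it meets criterion W"; R20 needs "it has attribute Y" — none of these are established.

No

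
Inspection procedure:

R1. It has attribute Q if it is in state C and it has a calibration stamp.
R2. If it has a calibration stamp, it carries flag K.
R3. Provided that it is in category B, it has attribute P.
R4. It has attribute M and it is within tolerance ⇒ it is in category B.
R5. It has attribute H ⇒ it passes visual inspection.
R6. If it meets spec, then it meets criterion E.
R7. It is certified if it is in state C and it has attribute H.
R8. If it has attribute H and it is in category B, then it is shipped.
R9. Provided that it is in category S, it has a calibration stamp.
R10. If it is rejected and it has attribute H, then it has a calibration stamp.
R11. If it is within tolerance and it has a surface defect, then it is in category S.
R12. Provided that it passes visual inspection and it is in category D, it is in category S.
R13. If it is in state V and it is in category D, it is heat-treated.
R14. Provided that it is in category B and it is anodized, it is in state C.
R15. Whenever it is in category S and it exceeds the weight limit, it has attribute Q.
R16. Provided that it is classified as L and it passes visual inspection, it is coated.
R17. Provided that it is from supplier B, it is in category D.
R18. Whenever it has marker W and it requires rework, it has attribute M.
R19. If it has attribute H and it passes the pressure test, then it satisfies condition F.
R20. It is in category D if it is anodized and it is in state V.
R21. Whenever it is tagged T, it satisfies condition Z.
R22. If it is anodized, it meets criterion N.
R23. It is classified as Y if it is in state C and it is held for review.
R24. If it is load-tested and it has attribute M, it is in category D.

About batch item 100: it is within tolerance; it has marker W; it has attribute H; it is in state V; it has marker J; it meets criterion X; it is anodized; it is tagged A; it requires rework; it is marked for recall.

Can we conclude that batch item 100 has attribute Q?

By R5 (it has attribute H): it passes visual inspection.
By R18 (it has marker W, it requires rework): it has attribute M.
By R20 (it is anodized, it is in state V): it is in category D.
By R4 (it has attribute M, it is within tolerance): it is in category B.
By R12 (it passes visual inspection, it is in category D): it is in category S.
By R14 (it is in category B, it is anodized): it is in state C.
By R9 (it is in category S): it has a calibration stamp.
By R1 (it is in state C, it has a calibration stamp): it has attribute Q.

Yes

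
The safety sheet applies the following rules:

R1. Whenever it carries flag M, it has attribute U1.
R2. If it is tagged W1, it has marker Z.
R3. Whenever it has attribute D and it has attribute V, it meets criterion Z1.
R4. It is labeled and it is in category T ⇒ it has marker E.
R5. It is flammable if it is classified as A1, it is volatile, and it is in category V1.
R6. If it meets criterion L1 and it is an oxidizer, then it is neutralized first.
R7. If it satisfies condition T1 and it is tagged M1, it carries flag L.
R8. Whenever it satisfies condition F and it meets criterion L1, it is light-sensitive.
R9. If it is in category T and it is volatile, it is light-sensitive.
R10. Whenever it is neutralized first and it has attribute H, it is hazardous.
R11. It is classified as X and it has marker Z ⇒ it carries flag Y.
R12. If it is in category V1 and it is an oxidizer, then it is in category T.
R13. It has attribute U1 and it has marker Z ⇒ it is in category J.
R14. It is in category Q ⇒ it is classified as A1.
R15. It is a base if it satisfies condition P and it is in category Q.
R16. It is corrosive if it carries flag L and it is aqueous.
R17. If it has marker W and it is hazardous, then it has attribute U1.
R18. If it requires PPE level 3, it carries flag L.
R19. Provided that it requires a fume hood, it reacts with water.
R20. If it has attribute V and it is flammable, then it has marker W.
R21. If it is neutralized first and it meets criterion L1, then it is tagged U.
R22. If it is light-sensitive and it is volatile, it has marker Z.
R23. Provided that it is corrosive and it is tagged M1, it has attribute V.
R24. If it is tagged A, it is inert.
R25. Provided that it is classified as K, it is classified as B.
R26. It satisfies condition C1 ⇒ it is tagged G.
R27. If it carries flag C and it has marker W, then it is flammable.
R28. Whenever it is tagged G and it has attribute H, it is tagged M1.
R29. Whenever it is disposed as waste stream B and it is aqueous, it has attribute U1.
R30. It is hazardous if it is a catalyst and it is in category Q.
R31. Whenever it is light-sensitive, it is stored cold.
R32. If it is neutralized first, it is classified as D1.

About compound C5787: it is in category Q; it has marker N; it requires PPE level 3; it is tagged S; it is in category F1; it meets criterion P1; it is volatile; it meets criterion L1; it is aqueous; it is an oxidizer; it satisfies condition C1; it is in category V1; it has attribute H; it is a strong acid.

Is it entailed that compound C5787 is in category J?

By R6 (it meets criterion L1, it is an oxidizer): it is neutralized first.
By R10 (it is neutralized first, it has attribute H): it is hazardous.
By R12 (it is in category V1, it is an oxidizer): it is in category T.
By R14 (it is in category Q): it is classified as A1.
By R18 (it requires PPE level 3): it carries flag L.
By R26 (it satisfies condition C1): it is tagged G.
By R28 (it is tagged G, it has attribute H): it is tagged M1.
By R5 (it is classified as A1, it is volatile, it is in category V1): it is flammable.
By R9 (it is in category T, it is volatile): it is light-sensitive.
By R16 (it carries flag L, it is aqueous): it is corrosive.
By R22 (it is light-sensitive, it is volatile): it has marker Z.
By R23 (it is corrosive, it is tagged M1): it has attribute V.
By R20 (it has attribute V, it is flammable): it has marker W.
By R17 (it has marker W, it is hazardous): it has attribute U1.
By R13 (it has attribute U1, it has marker Z): it is in category J.

Yes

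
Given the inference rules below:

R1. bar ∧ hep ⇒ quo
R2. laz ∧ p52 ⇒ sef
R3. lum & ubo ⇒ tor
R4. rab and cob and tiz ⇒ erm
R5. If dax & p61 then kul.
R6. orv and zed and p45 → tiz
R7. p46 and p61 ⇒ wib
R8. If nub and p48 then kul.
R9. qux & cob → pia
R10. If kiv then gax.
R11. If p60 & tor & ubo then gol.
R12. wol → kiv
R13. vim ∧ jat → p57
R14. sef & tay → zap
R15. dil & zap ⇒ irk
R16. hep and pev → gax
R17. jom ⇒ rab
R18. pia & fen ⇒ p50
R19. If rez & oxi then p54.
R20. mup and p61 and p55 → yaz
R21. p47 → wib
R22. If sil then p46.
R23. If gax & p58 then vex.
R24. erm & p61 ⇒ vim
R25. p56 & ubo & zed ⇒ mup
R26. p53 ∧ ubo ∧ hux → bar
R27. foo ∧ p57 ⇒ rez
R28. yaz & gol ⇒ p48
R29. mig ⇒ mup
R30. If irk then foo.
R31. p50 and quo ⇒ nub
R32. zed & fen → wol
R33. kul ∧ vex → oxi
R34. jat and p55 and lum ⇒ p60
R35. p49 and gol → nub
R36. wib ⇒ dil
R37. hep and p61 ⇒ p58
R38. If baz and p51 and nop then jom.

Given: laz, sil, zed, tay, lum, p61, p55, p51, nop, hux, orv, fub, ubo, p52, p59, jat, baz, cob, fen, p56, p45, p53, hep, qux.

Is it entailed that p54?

sef  (by R2: laz, p52)
tor  (by R3: lum, ubo)
tiz  (by R6: orv, zed, p45)
pia  (by R9: qux, cob)
zap  (by R14: sef, tay)
p50  (by R18: pia, fen)
p46  (by R22: sil)
mup  (by R25: p56, ubo, zed)
bar  (by R26: p53, ubo, hux)
wol  (by R32: zed, fen)
p60  (by R34: jat, p55, lum)
p58  (by R37: hep, p61)
jom  (by R38: baz, p51, nop)
quo  (by R1: bar, hep)
wib  (by R7: p46, p61)
gol  (by R11: p60, tor, ubo)
kiv  (by R12: wol)
rab  (by R17: jom)
yaz  (by R20: mup, p61, p55)
p48  (by R28: yaz, gol)
nub  (by R31: p50, quo)
dil  (by R36: wib)
erm  (by R4: rab, cob, tiz)
kul  (by R8: nub, p48)
gax  (by R10: kiv)
irk  (by R15: dil, zap)
vex  (by R23: gax, p58)
vim  (by R24: erm, p61)
foo  (by R30: irk)
oxi  (by R33: kul, vex)
p57  (by R13: vim, jat)
rez  (by R27: foo, p57)
p54  (by R19: rez, oxi)

Yes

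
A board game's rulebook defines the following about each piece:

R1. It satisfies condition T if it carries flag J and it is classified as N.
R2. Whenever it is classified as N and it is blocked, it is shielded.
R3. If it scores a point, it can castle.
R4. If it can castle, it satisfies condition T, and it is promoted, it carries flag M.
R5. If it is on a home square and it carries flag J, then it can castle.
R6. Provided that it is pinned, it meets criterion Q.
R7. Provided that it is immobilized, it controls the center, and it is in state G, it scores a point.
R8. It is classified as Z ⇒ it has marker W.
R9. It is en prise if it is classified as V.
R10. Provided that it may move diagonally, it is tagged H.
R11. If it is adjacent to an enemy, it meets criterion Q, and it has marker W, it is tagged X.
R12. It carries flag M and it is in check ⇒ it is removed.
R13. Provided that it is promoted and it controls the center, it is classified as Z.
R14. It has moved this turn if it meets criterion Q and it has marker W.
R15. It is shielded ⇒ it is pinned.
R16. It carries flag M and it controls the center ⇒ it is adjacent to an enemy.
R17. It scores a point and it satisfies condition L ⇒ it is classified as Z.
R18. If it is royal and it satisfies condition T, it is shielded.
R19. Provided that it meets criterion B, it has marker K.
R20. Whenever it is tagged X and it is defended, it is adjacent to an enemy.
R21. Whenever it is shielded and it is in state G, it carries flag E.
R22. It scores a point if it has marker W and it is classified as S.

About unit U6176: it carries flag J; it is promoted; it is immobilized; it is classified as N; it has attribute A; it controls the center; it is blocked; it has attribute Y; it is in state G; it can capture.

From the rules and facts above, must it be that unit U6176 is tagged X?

Yes

By R1 (it carries flag J, it is classified as N): it satisfies condition T.
By R2 (it is classified as N, it is blocked): it is shielded.
By R7 (it is immobilized, it controls the center, it is in state G): it scores a point.
By R13 (it is promoted, it controls the center): it is classified as Z.
By R15 (it is shielded): it is pinned.
By R3 (it scores a point): it can castle.
By R4 (it can castle, it satisfies condition T, it is promoted): it carries flag M.
By R6 (it is pinned): it meets criterion Q.
By R8 (it is classified as Z): it has marker W.
By R16 (it carries flag M, it controls the center): it is adjacent to an enemy.
By R11 (it is adjacent to an enemy, it meets criterion Q, it has marker W): it is tagged X.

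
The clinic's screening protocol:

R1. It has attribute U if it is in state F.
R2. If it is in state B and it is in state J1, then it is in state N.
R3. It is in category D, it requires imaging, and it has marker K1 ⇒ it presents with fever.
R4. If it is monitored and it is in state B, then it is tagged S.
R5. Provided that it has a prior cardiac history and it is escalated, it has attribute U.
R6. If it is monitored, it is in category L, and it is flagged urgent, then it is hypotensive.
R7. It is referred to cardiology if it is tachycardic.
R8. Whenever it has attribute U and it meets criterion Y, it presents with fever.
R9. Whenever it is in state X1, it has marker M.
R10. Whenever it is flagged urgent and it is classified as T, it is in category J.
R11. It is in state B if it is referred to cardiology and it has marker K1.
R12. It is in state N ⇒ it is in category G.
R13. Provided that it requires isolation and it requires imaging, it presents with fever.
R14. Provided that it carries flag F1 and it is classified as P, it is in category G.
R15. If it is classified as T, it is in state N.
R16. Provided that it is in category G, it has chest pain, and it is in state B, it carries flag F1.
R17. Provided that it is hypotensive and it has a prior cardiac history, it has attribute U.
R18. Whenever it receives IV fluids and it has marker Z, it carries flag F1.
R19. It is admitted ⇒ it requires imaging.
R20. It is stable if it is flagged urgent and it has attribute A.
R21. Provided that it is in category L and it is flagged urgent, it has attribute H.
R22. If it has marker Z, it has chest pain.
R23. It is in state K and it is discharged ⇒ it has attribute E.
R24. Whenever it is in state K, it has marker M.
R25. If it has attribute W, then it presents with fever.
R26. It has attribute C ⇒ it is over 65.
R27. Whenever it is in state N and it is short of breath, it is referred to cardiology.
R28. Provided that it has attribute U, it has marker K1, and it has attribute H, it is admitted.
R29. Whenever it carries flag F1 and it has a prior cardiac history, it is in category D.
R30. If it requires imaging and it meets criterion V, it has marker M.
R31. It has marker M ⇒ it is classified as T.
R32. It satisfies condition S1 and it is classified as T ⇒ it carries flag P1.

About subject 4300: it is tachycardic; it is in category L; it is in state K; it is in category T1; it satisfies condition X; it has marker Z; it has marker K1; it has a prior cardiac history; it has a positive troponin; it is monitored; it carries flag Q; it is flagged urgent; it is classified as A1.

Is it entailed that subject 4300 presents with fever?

Yes

By R6 (it is monitored, it is in category L, it is flagged urgent): it is hypotensive.
By R7 (it is tachycardic): it is referred to cardiology.
By R11 (it is referred to cardiology, it has marker K1): it is in state B.
By R17 (it is hypotensive, it has a prior cardiac history): it has attribute U.
By R21 (it is in category L, it is flagged urgent): it has attribute H.
By R22 (it has marker Z): it has chest pain.
By R24 (it is in state K): it has marker M.
By R28 (it has attribute U, it has marker K1, it has attribute H): it is admitted.
By R31 (it has marker M): it is classified as T.
By R15 (it is classified as T): it is in state N.
By R19 (it is admitted): it requires imaging.
By R12 (it is in state N): it is in category G.
By R16 (it is in category G, it has chest pain, it is in state B): it carries flag F1.
By R29 (it carries flag F1, it has a prior cardiac history): it is in category D.
By R3 (it is in category D, it requires imaging, it has marker K1): it presents with fever.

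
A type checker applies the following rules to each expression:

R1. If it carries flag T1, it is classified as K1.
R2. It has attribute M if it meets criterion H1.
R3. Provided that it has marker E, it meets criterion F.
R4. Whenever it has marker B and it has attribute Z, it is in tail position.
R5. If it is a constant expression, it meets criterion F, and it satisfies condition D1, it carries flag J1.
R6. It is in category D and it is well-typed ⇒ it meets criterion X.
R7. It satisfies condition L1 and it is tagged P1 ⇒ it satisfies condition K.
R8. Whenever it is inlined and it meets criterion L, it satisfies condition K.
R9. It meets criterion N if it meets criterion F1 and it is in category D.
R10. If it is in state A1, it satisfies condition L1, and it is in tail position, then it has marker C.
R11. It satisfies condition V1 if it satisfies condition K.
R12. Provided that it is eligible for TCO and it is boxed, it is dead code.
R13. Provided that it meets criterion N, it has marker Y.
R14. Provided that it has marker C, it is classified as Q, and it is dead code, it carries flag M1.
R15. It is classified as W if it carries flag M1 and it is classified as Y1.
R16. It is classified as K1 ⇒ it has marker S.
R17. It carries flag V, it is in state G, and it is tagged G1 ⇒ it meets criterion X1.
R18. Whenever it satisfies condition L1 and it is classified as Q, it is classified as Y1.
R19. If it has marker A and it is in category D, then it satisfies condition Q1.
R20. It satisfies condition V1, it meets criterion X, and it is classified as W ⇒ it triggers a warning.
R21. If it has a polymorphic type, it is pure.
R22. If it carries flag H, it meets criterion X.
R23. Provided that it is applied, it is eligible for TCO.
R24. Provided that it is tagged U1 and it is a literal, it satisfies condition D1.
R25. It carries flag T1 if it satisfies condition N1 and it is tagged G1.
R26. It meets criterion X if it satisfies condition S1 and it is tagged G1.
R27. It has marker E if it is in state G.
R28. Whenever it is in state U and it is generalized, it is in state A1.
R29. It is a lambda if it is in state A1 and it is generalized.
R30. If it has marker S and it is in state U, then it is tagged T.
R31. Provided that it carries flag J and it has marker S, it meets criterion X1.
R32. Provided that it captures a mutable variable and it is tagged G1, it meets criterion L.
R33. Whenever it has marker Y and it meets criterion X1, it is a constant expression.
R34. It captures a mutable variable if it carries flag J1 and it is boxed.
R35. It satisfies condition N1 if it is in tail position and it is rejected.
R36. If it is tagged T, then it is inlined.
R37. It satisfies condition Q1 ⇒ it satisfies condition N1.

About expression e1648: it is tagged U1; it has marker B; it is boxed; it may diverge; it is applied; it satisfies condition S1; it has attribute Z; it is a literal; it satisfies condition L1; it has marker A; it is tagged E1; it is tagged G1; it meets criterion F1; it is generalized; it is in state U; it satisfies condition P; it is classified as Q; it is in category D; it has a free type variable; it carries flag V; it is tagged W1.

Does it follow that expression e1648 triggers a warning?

No

Forward chaining from the given facts derives: is in tail position, meets criterion N, has marker Y, is classified as Y1, satisfies condition Q1, is eligible for TCO, satisfies condition D1, meets criterion X, is in state A1, is a lambda, satisfies condition N1, has marker C, is dead code, carries flag M1, is classified as W, carries flag T1, is classified as K1, has marker S, is tagged T, is inlined.
The only rule concluding "it triggers a warning" is R20, which needs "it satisfies condition V1"; that is never established.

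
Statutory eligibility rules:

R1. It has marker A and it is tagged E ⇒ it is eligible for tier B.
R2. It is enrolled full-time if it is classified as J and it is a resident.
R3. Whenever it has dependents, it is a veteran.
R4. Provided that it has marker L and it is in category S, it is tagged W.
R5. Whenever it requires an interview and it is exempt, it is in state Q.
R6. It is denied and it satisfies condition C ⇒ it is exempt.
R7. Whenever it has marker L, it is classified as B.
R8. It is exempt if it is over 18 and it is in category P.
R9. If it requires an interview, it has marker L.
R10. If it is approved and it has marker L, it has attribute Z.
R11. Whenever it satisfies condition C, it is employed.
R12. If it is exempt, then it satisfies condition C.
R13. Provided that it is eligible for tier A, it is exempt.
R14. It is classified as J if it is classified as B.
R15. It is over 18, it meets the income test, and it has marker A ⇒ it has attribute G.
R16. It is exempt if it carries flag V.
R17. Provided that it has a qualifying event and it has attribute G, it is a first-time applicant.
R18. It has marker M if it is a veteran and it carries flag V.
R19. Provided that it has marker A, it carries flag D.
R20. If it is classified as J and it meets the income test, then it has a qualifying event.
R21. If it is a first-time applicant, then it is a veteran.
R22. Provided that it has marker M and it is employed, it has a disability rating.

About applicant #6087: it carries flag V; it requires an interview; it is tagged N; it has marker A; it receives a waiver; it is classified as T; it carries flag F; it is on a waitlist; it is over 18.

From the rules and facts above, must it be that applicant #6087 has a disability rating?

Forward chaining from the given facts derives: has marker L, is exempt, carries flag D, is in state Q, is classified as B, satisfies condition C, is classified as J, is employed.
The only rule concluding "it has a disability rating" is R22, which needs "it has marker M"; that is never established.

No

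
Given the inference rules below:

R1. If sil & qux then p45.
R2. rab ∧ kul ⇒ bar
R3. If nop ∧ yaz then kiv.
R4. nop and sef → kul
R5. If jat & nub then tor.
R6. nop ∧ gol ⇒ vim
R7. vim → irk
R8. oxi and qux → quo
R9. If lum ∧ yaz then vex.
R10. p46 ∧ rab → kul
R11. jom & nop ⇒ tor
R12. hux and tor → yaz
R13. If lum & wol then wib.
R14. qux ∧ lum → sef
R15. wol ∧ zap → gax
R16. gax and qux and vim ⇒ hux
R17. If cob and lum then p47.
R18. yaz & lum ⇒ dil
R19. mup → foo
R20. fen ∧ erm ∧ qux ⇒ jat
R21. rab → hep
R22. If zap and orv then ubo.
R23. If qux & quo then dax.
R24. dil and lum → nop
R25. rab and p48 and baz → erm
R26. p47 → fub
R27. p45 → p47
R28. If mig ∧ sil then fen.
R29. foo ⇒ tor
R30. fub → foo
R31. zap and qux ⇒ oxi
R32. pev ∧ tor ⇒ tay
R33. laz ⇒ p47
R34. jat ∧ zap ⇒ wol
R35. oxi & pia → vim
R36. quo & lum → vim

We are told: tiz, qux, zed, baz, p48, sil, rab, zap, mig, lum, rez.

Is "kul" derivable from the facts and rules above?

Yes

p45  (by R1: sil, qux)
sef  (by R14: qux, lum)
erm  (by R25: rab, p48, baz)
p47  (by R27: p45)
fen  (by R28: mig, sil)
oxi  (by R31: zap, qux)
quo  (by R8: oxi, qux)
jat  (by R20: fen, erm, qux)
fub  (by R26: p47)
foo  (by R30: fub)
wol  (by R34: jat, zap)
vim  (by R36: quo, lum)
gax  (by R15: wol, zap)
hux  (by R16: gax, qux, vim)
tor  (by R29: foo)
yaz  (by R12: hux, tor)
dil  (by R18: yaz, lum)
nop  (by R24: dil, lum)
kul  (by R4: nop, sef)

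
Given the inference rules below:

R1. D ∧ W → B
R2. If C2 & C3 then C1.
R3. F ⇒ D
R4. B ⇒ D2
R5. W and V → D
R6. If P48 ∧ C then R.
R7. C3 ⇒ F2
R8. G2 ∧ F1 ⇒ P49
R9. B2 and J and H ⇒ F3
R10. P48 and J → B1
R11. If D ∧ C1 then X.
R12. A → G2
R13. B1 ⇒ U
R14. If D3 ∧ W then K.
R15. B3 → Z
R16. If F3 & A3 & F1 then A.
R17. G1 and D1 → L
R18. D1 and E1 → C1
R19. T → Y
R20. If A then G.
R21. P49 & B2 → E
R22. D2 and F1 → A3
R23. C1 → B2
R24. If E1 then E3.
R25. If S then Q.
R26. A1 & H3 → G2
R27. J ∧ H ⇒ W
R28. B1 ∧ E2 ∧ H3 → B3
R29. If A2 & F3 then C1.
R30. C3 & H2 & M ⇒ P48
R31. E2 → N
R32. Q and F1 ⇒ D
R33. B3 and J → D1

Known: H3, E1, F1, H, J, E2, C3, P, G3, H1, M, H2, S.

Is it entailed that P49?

Yes

Q  (by R25: S)
W  (by R27: J, H)
P48  (by R30: C3, H2, M)
D  (by R32: Q, F1)
B  (by R1: D, W)
D2  (by R4: B)
B1  (by R10: P48, J)
A3  (by R22: D2, F1)
B3  (by R28: B1, E2, H3)
D1  (by R33: B3, J)
C1  (by R18: D1, E1)
B2  (by R23: C1)
F3  (by R9: B2, J, H)
A  (by R16: F3, A3, F1)
G2  (by R12: A)
P49  (by R8: G2, F1)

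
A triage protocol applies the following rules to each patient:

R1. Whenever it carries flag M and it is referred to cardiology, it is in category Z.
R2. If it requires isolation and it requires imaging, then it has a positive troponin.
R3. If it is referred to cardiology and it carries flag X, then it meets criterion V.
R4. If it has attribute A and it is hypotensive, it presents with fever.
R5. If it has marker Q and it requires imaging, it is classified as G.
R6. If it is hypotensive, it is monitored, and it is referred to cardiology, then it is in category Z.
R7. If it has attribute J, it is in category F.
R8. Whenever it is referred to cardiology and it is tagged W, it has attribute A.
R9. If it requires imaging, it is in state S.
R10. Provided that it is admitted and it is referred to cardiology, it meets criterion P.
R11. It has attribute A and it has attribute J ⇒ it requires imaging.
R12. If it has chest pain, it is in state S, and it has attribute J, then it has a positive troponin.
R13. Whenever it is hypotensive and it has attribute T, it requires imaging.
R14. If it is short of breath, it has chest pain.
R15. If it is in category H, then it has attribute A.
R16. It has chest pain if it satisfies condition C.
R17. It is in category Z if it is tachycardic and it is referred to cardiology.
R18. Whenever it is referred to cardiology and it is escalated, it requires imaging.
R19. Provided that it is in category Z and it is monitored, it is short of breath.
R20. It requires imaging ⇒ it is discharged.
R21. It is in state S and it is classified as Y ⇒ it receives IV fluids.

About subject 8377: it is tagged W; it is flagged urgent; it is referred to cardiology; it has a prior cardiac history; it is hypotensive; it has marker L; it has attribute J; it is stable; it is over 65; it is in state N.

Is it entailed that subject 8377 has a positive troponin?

No

Forward chaining from the given facts derives: is in category F, has attribute A, requires imaging, is discharged, presents with fever, is in state S.
Rules concluding "it has a positive troponin": R2 needs "it requires isolation"; R12 needs "it has chest pain" — none of these are established.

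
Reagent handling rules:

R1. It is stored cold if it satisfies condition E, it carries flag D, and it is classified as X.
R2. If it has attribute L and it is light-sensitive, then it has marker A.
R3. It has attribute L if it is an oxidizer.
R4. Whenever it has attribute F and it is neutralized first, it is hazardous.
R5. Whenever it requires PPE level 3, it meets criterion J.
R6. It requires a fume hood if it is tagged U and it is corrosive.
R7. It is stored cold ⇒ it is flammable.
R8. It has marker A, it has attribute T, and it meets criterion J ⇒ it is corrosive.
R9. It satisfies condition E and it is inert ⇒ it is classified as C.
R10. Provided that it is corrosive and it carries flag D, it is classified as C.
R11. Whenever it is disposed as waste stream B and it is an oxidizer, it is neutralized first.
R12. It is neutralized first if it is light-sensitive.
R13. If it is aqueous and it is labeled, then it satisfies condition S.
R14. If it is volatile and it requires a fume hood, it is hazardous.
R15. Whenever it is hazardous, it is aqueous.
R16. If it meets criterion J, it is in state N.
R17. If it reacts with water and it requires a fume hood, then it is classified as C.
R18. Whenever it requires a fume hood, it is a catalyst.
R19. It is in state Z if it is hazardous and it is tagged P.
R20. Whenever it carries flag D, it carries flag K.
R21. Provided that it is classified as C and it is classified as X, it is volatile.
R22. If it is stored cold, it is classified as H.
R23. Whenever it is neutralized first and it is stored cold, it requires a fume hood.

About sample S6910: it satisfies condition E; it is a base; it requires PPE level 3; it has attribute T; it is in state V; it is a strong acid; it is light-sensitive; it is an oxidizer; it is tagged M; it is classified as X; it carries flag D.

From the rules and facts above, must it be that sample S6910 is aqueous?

Yes

By R1 (it satisfies condition E, it carries flag D, it is classified as X): it is stored cold.
By R3 (it is an oxidizer): it has attribute L.
By R5 (it requires PPE level 3): it meets criterion J.
By R12 (it is light-sensitive): it is neutralized first.
By R23 (it is neutralized first, it is stored cold): it requires a fume hood.
By R2 (it has attribute L, it is light-sensitive): it has marker A.
By R8 (it has marker A, it has attribute T, it meets criterion J): it is corrosive.
By R10 (it is corrosive, it carries flag D): it is classified as C.
By R21 (it is classified as C, it is classified as X): it is volatile.
By R14 (it is volatile, it requires a fume hood): it is hazardous.
By R15 (it is hazardous): it is aqueous.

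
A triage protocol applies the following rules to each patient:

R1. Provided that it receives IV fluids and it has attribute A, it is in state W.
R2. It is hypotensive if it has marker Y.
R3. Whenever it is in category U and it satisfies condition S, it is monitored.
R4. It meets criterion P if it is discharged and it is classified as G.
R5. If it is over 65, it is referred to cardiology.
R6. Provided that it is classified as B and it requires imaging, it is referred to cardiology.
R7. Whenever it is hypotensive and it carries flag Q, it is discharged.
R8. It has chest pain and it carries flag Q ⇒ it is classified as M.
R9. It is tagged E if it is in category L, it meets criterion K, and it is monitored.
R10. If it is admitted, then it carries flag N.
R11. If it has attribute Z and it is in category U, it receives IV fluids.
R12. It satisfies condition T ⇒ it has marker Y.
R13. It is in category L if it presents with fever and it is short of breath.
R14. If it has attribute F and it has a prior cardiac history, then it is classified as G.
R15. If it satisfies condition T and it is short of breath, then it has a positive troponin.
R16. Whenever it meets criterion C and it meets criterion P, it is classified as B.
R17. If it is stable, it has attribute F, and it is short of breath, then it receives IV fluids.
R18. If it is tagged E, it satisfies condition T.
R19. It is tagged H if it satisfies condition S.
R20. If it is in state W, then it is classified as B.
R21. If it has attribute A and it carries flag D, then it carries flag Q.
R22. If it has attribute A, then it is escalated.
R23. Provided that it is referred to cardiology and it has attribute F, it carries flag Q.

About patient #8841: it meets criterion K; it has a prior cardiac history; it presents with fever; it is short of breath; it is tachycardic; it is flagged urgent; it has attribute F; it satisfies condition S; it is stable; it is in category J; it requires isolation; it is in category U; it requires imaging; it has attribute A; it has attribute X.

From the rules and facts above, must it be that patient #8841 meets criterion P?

Yes

By R3 (it is in category U, it satisfies condition S): it is monitored.
By R13 (it presents with fever, it is short of breath): it is in category L.
By R14 (it has attribute F, it has a prior cardiac history): it is classified as G.
By R17 (it is stable, it has attribute F, it is short of breath): it receives IV fluids.
By R1 (it receives IV fluids, it has attribute A): it is in state W.
By R9 (it is in category L, it meets criterion K, it is monitored): it is tagged E.
By R18 (it is tagged E): it satisfies condition T.
By R20 (it is in state W): it is classified as B.
By R6 (it is classified as B, it requires imaging): it is referred to cardiology.
By R12 (it satisfies condition T): it has marker Y.
By R23 (it is referred to cardiology, it has attribute F): it carries flag Q.
By R2 (it has marker Y): it is hypotensive.
By R7 (it is hypotensive, it carries flag Q): it is discharged.
By R4 (it is discharged, it is classified as G): it meets criterion P.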